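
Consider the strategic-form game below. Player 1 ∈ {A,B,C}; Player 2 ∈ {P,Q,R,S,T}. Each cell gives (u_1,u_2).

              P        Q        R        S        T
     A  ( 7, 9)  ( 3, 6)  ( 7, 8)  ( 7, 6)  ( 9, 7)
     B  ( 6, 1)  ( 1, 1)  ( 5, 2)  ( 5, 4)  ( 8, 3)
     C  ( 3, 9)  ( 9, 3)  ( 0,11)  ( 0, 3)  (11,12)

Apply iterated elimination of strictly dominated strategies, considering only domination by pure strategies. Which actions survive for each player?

P1 drop B (A beats it: P:7>6 Q:3>1 R:7>5 S:7>5 T:9>8)
P2 drop Q (P beats it: A:9>6 C:9>3)
P2 drop S (P beats it: A:9>6 C:9>3)
P1→{A,C} P2→{P,R,T}

Survivors P1:{A,C} P2:{P,R,T}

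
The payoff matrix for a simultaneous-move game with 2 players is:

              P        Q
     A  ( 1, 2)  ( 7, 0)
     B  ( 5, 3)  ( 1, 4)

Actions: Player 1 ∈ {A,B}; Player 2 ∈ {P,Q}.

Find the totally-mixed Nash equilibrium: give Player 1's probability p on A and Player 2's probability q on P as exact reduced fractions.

p=1/3, q=3/5

P1 indiff ⇒ q·1+(1-q)·7 = q·5+(1-q)·1 ⇒ q(-4) = (1-q)(-6) ⇒ q = 3/5
P2 indiff ⇒ p·2+(1-p)·3 = p·0+(1-p)·4 ⇒ p(2) = (1-p)(1) ⇒ p = 1/3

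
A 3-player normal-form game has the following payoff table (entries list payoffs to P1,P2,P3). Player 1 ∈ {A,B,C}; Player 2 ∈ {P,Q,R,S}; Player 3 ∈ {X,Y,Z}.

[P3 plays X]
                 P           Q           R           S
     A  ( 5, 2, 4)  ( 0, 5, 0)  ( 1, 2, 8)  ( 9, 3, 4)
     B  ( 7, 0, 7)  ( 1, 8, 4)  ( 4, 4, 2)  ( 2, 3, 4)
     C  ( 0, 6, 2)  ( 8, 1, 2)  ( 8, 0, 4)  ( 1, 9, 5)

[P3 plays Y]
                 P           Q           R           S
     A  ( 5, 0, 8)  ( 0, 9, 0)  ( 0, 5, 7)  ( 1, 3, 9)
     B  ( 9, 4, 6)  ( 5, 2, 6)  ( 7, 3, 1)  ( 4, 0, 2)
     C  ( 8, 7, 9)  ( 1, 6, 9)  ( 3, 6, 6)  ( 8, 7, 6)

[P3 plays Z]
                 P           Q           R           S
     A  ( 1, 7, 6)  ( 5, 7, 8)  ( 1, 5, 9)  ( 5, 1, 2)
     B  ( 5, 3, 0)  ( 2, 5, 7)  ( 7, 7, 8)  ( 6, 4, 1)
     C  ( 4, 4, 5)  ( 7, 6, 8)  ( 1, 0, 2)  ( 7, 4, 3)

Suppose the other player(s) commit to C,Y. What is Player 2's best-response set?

P2 best: {P,S}

u_2(P vs C,Y) = 7
u_2(Q vs C,Y) = 6
u_2(R vs C,Y) = 6
u_2(S vs C,Y) = 7
max payoff 7 at {P,S}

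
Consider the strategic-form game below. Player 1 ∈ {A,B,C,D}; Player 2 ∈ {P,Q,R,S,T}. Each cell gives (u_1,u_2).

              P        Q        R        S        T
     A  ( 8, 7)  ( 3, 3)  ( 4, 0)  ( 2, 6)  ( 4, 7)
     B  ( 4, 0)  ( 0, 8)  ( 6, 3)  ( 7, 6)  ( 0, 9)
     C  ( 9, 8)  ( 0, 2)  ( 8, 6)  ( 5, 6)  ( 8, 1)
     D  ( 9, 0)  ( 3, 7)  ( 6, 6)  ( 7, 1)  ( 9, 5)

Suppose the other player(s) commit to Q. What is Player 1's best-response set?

u_1(A vs Q) = 3
u_1(B vs Q) = 0
u_1(C vs Q) = 0
u_1(D vs Q) = 3
max payoff 3 at {A,D}

argmax u_1 = {A,D}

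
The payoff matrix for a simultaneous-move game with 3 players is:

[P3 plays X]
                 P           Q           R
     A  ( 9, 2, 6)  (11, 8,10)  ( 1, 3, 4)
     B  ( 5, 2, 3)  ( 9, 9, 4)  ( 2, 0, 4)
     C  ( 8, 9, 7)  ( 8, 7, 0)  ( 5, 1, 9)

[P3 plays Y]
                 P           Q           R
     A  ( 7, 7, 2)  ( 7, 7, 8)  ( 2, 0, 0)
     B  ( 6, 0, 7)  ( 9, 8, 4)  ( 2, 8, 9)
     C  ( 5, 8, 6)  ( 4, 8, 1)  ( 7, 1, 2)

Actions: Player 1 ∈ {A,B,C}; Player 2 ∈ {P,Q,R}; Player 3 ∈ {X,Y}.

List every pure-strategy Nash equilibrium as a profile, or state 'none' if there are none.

(A,P,X): not NE [P2→Q gives 8>2]
(A,P,Y): not NE [P3→X gives 6>2]
(A,Q,X): NE
(A,Q,Y): not NE [P1→B gives 9>7; P3→X gives 10>8]
(A,R,X): not NE [P1→C gives 5>1; P2→Q gives 8>3]
(A,R,Y): not NE [P1→C gives 7>2; P2→Q gives 7>0; P3→X gives 4>0]
(B,P,X): not NE [P1→A gives 9>5; P2→Q gives 9>2; P3→Y gives 7>3]
(B,P,Y): not NE [P1→A gives 7>6; P2→R gives 8>0]
(B,Q,X): not NE [P1→A gives 11>9]
(B,Q,Y): NE
(B,R,X): not NE [P1→C gives 5>2; P2→Q gives 9>0; P3→Y gives 9>4]
(B,R,Y): not NE [P1→C gives 7>2]
(C,P,X): not NE [P1→A gives 9>8]
(C,P,Y): not NE [P1→A gives 7>5; P3→X gives 7>6]
(C,Q,X): not NE [P1→A gives 11>8; P2→P gives 9>7; P3→Y gives 1>0]
(C,Q,Y): not NE [P1→B gives 9>4]
(C,R,X): not NE [P2→P gives 9>1]
(C,R,Y): not NE [P2→Q gives 8>1; P3→X gives 9>2]

PSNE = {(A,Q,X), (B,Q,Y)}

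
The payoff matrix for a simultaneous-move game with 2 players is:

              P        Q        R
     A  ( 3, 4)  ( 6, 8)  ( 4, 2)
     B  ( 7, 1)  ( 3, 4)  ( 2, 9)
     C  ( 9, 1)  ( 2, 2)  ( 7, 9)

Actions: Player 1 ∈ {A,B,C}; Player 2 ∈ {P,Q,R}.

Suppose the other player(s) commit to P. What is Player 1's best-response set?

u_1(A vs P) = 3
u_1(B vs P) = 7
u_1(C vs P) = 9
max payoff 9 at {C}

argmax u_1 = {C}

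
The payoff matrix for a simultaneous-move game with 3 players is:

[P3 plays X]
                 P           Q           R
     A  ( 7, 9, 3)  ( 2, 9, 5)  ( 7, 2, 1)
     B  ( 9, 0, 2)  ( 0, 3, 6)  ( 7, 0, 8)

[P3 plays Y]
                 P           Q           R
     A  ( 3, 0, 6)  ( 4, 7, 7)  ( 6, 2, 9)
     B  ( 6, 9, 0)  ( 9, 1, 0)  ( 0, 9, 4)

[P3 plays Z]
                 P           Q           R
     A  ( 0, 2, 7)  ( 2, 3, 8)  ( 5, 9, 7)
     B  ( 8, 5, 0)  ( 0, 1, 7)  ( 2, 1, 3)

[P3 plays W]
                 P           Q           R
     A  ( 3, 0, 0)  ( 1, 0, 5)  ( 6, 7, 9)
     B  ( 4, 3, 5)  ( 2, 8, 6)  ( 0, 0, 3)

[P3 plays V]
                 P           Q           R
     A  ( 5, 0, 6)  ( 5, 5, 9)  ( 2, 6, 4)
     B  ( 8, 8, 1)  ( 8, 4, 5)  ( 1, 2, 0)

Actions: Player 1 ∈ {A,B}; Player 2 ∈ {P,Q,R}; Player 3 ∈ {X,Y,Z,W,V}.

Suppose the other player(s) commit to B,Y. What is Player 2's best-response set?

u_2(P vs B,Y) = 9
u_2(Q vs B,Y) = 1
u_2(R vs B,Y) = 9
max payoff 9 at {P,R}

BR_2 = {P,R}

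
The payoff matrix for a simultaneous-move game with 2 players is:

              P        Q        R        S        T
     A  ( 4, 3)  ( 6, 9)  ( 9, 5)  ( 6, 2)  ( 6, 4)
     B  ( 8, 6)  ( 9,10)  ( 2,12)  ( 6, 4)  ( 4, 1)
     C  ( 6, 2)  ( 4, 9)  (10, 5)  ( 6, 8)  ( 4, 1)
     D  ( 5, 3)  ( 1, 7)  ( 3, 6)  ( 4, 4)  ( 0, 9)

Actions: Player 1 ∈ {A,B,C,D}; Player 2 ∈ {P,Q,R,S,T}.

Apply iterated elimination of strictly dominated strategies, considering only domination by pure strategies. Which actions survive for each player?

Survivors P1:{A,B,C} P2:{Q,R}

P1 drop D (C beats it: P:6>5 Q:4>1 R:10>3 S:6>4 T:4>0)
P2 drop P (Q beats it: A:9>3 B:10>6 C:9>2)
P2 drop S (Q beats it: A:9>2 B:10>4 C:9>8)
P2 drop T (Q beats it: A:9>4 B:10>1 C:9>1)
P1→{A,B,C} P2→{Q,R}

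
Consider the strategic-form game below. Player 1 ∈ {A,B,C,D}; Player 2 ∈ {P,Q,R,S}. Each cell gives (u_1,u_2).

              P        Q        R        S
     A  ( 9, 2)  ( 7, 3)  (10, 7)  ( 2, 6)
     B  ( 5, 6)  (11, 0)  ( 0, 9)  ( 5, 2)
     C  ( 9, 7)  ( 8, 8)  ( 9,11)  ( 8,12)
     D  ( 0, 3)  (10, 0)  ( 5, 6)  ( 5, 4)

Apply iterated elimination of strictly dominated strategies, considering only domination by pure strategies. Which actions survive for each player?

Remaining: P1:{A,C} P2:{R,S}

P2 drop P (R beats it: A:7>2 B:9>6 C:11>7 D:6>3)
P2 drop Q (R beats it: A:7>3 B:9>0 C:11>8 D:6>0)
P1 drop B (C beats it: R:9>0 S:8>5)
P1 drop D (C beats it: R:9>5 S:8>5)
P1→{A,C} P2→{R,S}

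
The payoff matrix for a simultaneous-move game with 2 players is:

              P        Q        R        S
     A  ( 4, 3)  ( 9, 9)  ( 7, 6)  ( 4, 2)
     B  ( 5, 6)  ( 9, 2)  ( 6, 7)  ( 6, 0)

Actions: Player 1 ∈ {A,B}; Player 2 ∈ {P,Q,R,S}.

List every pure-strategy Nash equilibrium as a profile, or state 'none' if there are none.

NE set: (A,Q)

(A,P): not NE [P1→B gives 5>4; P2→Q gives 9>3]
(A,Q): NE
(A,R): not NE [P2→Q gives 9>6]
(A,S): not NE [P1→B gives 6>4; P2→Q gives 9>2]
(B,P): not NE [P2→R gives 7>6]
(B,Q): not NE [P2→R gives 7>2]
(B,R): not NE [P1→A gives 7>6]
(B,S): not NE [P2→R gives 7>0]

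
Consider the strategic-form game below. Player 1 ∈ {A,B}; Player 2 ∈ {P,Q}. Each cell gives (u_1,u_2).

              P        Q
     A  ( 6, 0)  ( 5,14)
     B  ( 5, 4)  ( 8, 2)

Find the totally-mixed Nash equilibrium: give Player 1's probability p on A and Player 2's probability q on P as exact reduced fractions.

P1 indiff ⇒ q·6+(1-q)·5 = q·5+(1-q)·8 ⇒ q(1) = (1-q)(3) ⇒ q = 3/4
P2 indiff ⇒ p·0+(1-p)·4 = p·14+(1-p)·2 ⇒ p(-14) = (1-p)(-2) ⇒ p = 1/8

p=1/8, q=3/4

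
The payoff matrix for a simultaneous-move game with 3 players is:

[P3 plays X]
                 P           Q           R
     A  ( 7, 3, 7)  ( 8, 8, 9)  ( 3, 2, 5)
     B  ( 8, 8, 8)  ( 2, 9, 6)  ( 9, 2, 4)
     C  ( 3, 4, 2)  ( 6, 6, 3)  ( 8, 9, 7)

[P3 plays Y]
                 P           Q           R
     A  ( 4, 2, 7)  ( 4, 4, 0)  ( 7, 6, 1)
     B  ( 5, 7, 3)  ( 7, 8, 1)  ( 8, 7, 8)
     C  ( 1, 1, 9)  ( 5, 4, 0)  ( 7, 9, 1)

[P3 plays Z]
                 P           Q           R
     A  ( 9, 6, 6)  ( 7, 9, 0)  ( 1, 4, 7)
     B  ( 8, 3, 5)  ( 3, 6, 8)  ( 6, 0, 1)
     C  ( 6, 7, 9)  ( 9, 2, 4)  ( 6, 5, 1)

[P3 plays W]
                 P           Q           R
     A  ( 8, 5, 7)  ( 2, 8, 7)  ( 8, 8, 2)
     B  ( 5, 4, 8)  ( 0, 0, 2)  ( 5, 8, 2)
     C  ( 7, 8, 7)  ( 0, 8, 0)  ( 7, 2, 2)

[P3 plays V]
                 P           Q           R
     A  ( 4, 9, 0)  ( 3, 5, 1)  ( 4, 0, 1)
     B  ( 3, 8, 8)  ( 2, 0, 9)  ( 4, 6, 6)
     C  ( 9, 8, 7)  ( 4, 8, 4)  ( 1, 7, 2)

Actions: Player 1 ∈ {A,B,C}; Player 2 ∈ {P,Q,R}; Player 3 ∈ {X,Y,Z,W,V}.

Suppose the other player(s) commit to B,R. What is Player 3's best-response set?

u_3(X vs B,R) = 4
u_3(Y vs B,R) = 8
u_3(Z vs B,R) = 1
u_3(W vs B,R) = 2
u_3(V vs B,R) = 6
max payoff 8 at {Y}

argmax u_3 = {Y}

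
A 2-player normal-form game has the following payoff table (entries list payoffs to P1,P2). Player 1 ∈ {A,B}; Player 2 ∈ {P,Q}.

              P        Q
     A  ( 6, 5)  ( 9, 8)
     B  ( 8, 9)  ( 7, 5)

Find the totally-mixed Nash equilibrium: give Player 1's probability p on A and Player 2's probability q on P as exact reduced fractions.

(p,q) = (4/7, 1/2)

P1 indiff ⇒ q·6+(1-q)·9 = q·8+(1-q)·7 ⇒ q(-2) = (1-q)(-2) ⇒ q = 1/2
P2 indiff ⇒ p·5+(1-p)·9 = p·8+(1-p)·5 ⇒ p(-3) = (1-p)(-4) ⇒ p = 4/7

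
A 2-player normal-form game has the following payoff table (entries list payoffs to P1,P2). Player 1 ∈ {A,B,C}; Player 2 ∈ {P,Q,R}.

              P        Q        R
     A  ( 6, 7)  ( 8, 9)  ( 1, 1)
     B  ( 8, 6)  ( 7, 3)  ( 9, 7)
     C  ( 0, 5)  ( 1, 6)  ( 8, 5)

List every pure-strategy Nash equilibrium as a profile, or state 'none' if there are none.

Nash profiles: (A,Q), (B,R)

(A,P): not NE [P1→B gives 8>6; P2→Q gives 9>7]
(A,Q): NE
(A,R): not NE [P1→B gives 9>1; P2→Q gives 9>1]
(B,P): not NE [P2→R gives 7>6]
(B,Q): not NE [P1→A gives 8>7; P2→R gives 7>3]
(B,R): NE
(C,P): not NE [P1→B gives 8>0; P2→Q gives 6>5]
(C,Q): not NE [P1→A gives 8>1]
(C,R): not NE [P1→B gives 9>8; P2→Q gives 6>5]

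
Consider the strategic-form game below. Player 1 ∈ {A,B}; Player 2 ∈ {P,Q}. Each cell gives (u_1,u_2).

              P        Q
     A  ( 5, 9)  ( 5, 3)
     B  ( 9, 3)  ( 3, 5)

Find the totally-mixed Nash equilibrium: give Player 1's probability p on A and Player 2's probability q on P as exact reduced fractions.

P1 indiff ⇒ q·5+(1-q)·5 = q·9+(1-q)·3 ⇒ q(-4) = (1-q)(-2) ⇒ q = 1/3
P2 indiff ⇒ p·9+(1-p)·3 = p·3+(1-p)·5 ⇒ p(6) = (1-p)(2) ⇒ p = 1/4

(p,q) = (1/4, 1/3)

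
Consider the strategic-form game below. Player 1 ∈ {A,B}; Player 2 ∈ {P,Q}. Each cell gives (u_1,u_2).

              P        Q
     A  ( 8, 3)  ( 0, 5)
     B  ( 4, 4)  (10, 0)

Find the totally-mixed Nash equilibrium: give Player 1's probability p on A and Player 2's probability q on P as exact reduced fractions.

P1 indiff ⇒ q·8+(1-q)·0 = q·4+(1-q)·10 ⇒ q(4) = (1-q)(10) ⇒ q = 5/7
P2 indiff ⇒ p·3+(1-p)·4 = p·5+(1-p)·0 ⇒ p(-2) = (1-p)(-4) ⇒ p = 2/3

p=2/3, q=5/7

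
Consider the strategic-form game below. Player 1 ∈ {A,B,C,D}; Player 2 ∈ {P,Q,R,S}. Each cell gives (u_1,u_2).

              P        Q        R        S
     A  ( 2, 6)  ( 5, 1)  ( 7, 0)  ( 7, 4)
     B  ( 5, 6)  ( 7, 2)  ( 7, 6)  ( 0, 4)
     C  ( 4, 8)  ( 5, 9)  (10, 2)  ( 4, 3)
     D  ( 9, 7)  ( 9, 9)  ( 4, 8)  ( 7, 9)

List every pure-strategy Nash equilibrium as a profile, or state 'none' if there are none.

Nash profiles: (D,Q), (D,S)

(A,P): not NE [P1→D gives 9>2]
(A,Q): not NE [P1→D gives 9>5; P2→P gives 6>1]
(A,R): not NE [P1→C gives 10>7; P2→P gives 6>0]
(A,S): not NE [P2→P gives 6>4]
(B,P): not NE [P1→D gives 9>5]
(B,Q): not NE [P1→D gives 9>7; P2→R gives 6>2]
(B,R): not NE [P1→C gives 10>7]
(B,S): not NE [P1→D gives 7>0; P2→R gives 6>4]
(C,P): not NE [P1→D gives 9>4; P2→Q gives 9>8]
(C,Q): not NE [P1→D gives 9>5]
(C,R): not NE [P2→Q gives 9>2]
(C,S): not NE [P1→D gives 7>4; P2→Q gives 9>3]
(D,P): not NE [P2→S gives 9>7]
(D,Q): NE
(D,R): not NE [P1→C gives 10>4; P2→S gives 9>8]
(D,S): NE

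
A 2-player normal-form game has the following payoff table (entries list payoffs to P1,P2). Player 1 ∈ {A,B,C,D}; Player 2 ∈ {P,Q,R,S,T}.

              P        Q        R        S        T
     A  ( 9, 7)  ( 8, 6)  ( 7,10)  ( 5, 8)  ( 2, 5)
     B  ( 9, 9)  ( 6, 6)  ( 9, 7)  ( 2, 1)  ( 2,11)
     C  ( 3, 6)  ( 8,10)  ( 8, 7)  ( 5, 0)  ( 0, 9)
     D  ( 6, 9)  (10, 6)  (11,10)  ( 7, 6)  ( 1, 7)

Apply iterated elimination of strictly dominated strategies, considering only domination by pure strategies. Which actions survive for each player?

P1 drop C (D beats it: P:6>3 Q:10>8 R:11>8 S:7>5 T:1>0)
P2 drop Q (P beats it: A:7>6 B:9>6 D:9>6)
P2 drop S (R beats it: A:10>8 B:7>1 D:10>6)
P1→{A,B,D} P2→{P,R,T}

IESDS → P1:{A,B,D} P2:{P,R,T}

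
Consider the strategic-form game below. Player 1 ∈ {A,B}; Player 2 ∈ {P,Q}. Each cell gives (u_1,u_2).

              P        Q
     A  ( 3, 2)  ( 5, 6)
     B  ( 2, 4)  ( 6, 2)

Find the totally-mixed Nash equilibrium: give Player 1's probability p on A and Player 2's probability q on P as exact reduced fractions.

P1 mixes 1/3 on A; P2 mixes 1/2 on P

P1 indiff ⇒ q·3+(1-q)·5 = q·2+(1-q)·6 ⇒ q(1) = (1-q)(1) ⇒ q = 1/2
P2 indiff ⇒ p·2+(1-p)·4 = p·6+(1-p)·2 ⇒ p(-4) = (1-p)(-2) ⇒ p = 1/3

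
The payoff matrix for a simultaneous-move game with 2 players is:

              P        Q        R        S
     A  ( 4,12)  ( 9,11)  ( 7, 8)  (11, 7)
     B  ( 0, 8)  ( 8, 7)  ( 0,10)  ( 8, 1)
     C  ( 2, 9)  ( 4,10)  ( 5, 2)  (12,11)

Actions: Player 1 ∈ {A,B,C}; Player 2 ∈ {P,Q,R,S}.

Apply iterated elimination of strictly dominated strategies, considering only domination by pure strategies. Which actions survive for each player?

IESDS → P1:{A,C} P2:{P,Q,S}

P1 drop B (A beats it: P:4>0 Q:9>8 R:7>0 S:11>8)
P2 drop R (P beats it: A:12>8 C:9>2)
P1→{A,C} P2→{P,Q,S}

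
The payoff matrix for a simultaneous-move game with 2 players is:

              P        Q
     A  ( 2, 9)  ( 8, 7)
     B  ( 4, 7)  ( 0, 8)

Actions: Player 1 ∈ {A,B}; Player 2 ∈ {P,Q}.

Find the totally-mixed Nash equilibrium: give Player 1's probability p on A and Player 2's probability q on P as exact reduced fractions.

p=1/3, q=4/5

P1 indiff ⇒ q·2+(1-q)·8 = q·4+(1-q)·0 ⇒ q(-2) = (1-q)(-8) ⇒ q = 4/5
P2 indiff ⇒ p·9+(1-p)·7 = p·7+(1-p)·8 ⇒ p(2) = (1-p)(1) ⇒ p = 1/3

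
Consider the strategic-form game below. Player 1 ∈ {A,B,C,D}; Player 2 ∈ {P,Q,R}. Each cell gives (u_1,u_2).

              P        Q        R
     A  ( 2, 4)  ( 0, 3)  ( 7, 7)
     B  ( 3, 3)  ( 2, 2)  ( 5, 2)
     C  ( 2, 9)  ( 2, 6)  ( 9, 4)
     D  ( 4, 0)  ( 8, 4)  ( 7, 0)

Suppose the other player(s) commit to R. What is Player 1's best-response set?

u_1(A vs R) = 7
u_1(B vs R) = 5
u_1(C vs R) = 9
u_1(D vs R) = 7
max payoff 9 at {C}

argmax u_1 = {C}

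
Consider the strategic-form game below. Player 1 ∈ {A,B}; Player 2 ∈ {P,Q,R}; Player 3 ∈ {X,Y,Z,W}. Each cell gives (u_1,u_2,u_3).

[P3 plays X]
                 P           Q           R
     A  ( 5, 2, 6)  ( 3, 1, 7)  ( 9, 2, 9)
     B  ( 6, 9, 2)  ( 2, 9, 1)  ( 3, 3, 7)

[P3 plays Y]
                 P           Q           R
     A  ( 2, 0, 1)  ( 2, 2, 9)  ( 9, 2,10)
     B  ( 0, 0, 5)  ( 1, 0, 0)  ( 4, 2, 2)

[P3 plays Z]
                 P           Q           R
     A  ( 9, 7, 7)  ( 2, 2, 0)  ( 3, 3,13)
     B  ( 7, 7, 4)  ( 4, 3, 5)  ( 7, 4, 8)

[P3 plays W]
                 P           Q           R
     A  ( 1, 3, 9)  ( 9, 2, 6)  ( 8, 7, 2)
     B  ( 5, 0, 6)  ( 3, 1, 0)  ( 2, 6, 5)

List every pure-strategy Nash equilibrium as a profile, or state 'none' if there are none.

(A,P,X): not NE [P1→B gives 6>5; P3→W gives 9>6]
(A,P,Y): not NE [P2→R gives 2>0; P3→W gives 9>1]
(A,P,Z): not NE [P3→W gives 9>7]
(A,P,W): not NE [P1→B gives 5>1; P2→R gives 7>3]
(A,Q,X): not NE [P2→R gives 2>1; P3→Y gives 9>7]
(A,Q,Y): NE
(A,Q,Z): not NE [P1→B gives 4>2; P2→P gives 7>2; P3→Y gives 9>0]
(A,Q,W): not NE [P2→R gives 7>2; P3→Y gives 9>6]
(A,R,X): not NE [P3→Z gives 13>9]
(A,R,Y): not NE [P3→Z gives 13>10]
(A,R,Z): not NE [P1→B gives 7>3; P2→P gives 7>3]
(A,R,W): not NE [P3→Z gives 13>2]
(B,P,X): not NE [P3→W gives 6>2]
(B,P,Y): not NE [P1→A gives 2>0; P2→R gives 2>0; P3→W gives 6>5]
(B,P,Z): not NE [P1→A gives 9>7; P3→W gives 6>4]
(B,P,W): not NE [P2→R gives 6>0]
(B,Q,X): not NE [P1→A gives 3>2; P3→Z gives 5>1]
(B,Q,Y): not NE [P1→A gives 2>1; P2→R gives 2>0; P3→Z gives 5>0]
(B,Q,Z): not NE [P2→P gives 7>3]
(B,Q,W): not NE [P1→A gives 9>3; P2→R gives 6>1; P3→Z gives 5>0]
(B,R,X): not NE [P1→A gives 9>3; P2→Q gives 9>3; P3→Z gives 8>7]
(B,R,Y): not NE [P1→A gives 9>4; P3→Z gives 8>2]
(B,R,Z): not NE [P2→P gives 7>4]
(B,R,W): not NE [P1→A gives 8>2; P3→Z gives 8>5]

NE set: (A,Q,Y)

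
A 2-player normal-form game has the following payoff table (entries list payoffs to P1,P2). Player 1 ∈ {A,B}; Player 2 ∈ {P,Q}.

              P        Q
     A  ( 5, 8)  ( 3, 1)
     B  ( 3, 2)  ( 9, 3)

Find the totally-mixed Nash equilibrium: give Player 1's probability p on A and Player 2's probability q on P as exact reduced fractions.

(p,q) = (1/8, 3/4)

P1 indiff ⇒ q·5+(1-q)·3 = q·3+(1-q)·9 ⇒ q(2) = (1-q)(6) ⇒ q = 3/4
P2 indiff ⇒ p·8+(1-p)·2 = p·1+(1-p)·3 ⇒ p(7) = (1-p)(1) ⇒ p = 1/8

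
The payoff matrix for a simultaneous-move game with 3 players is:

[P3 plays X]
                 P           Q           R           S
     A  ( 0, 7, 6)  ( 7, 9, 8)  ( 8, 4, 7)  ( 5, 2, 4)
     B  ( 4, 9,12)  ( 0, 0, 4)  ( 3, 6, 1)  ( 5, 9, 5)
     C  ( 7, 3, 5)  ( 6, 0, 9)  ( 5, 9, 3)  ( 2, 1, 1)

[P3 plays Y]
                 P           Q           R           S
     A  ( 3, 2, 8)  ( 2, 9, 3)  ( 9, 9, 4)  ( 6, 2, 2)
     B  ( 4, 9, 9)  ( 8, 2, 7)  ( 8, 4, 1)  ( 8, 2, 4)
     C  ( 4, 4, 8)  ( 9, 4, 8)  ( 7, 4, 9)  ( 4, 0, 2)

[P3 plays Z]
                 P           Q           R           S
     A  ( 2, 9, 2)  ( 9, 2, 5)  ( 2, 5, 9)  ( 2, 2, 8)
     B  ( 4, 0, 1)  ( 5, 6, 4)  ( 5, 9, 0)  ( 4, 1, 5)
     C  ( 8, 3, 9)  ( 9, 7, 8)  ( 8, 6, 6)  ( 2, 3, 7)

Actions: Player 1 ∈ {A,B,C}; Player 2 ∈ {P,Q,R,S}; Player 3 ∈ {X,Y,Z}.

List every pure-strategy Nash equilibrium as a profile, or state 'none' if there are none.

(A,P,X): not NE [P1→C gives 7>0; P2→Q gives 9>7; P3→Y gives 8>6]
(A,P,Y): not NE [P1→C gives 4>3; P2→R gives 9>2]
(A,P,Z): not NE [P1→C gives 8>2; P3→Y gives 8>2]
(A,Q,X): NE
(A,Q,Y): not NE [P1→C gives 9>2; P3→X gives 8>3]
(A,Q,Z): not NE [P2→P gives 9>2; P3→X gives 8>5]
(A,R,X): not NE [P2→Q gives 9>4; P3→Z gives 9>7]
(A,R,Y): not NE [P3→Z gives 9>4]
(A,R,Z): not NE [P1→C gives 8>2; P2→P gives 9>5]
(A,S,X): not NE [P2→Q gives 9>2; P3→Z gives 8>4]
(A,S,Y): not NE [P1→B gives 8>6; P2→R gives 9>2; P3→Z gives 8>2]
(A,S,Z): not NE [P1→B gives 4>2; P2→P gives 9>2]
(B,P,X): not NE [P1→C gives 7>4]
(B,P,Y): not NE [P3→X gives 12>9]
(B,P,Z): not NE [P1→C gives 8>4; P2→R gives 9>0; P3→X gives 12>1]
(B,Q,X): not NE [P1→A gives 7>0; P2→S gives 9>0; P3→Y gives 7>4]
(B,Q,Y): not NE [P1→C gives 9>8; P2→P gives 9>2]
(B,Q,Z): not NE [P1→C gives 9>5; P2→R gives 9>6; P3→Y gives 7>4]
(B,R,X): not NE [P1→A gives 8>3; P2→S gives 9>6]
(B,R,Y): not NE [P1→A gives 9>8; P2→P gives 9>4]
(B,R,Z): not NE [P1→C gives 8>5; P3→Y gives 1>0]
(B,S,X): NE
(B,S,Y): not NE [P2→P gives 9>2; P3→Z gives 5>4]
(B,S,Z): not NE [P2→R gives 9>1]
(C,P,X): not NE [P2→R gives 9>3; P3→Z gives 9>5]
(C,P,Y): not NE [P3→Z gives 9>8]
(C,P,Z): not NE [P2→Q gives 7>3]
(C,Q,X): not NE [P1→A gives 7>6; P2→R gives 9>0]
(C,Q,Y): not NE [P3→X gives 9>8]
(C,Q,Z): not NE [P3→X gives 9>8]
(C,R,X): not NE [P1→A gives 8>5; P3→Y gives 9>3]
(C,R,Y): not NE [P1→A gives 9>7]
(C,R,Z): not NE [P2→Q gives 7>6; P3→Y gives 9>6]
(C,S,X): not NE [P1→B gives 5>2; P2→R gives 9>1; P3→Z gives 7>1]
(C,S,Y): not NE [P1→B gives 8>4; P2→R gives 4>0; P3→Z gives 7>2]
(C,S,Z): not NE [P1→B gives 4>2; P2→Q gives 7>3]

NE set: (A,Q,X), (B,S,X)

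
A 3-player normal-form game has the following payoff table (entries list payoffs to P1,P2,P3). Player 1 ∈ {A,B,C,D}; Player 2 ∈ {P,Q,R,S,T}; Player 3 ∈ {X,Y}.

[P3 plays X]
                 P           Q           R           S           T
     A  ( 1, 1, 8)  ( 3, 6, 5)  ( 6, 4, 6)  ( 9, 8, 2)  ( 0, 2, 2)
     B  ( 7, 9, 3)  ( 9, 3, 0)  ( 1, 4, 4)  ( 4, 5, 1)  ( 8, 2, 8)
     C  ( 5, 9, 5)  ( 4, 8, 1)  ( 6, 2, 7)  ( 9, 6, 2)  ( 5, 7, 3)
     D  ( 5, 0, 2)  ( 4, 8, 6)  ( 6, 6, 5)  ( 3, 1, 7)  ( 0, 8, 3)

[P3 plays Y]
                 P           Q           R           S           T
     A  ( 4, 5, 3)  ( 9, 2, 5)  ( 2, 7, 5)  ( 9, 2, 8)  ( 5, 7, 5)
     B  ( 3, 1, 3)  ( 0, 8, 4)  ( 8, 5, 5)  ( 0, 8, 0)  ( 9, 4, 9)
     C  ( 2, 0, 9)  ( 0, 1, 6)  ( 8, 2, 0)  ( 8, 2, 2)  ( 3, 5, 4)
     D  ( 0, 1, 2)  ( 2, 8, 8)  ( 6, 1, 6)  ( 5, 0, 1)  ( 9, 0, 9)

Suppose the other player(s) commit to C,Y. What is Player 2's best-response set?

BR_2 = {T}

u_2(P vs C,Y) = 0
u_2(Q vs C,Y) = 1
u_2(R vs C,Y) = 2
u_2(S vs C,Y) = 2
u_2(T vs C,Y) = 5
max payoff 5 at {T}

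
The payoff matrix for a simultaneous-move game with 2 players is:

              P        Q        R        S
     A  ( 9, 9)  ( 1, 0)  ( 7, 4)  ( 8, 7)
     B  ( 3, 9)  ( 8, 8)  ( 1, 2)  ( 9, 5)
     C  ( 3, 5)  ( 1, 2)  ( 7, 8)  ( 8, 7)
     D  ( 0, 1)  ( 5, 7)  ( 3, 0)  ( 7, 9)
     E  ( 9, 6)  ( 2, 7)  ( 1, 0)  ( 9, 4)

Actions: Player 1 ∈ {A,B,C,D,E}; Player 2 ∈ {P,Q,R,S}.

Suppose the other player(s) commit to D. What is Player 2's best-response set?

P2 best: {S}

u_2(P vs D) = 1
u_2(Q vs D) = 7
u_2(R vs D) = 0
u_2(S vs D) = 9
max payoff 9 at {S}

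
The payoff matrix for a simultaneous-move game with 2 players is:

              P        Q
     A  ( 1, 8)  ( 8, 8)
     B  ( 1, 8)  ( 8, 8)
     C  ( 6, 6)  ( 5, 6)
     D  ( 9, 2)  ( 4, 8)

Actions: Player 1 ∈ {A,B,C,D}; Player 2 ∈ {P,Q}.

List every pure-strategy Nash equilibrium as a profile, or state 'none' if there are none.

(A,P): not NE [P1→D gives 9>1]
(A,Q): NE
(B,P): not NE [P1→D gives 9>1]
(B,Q): NE
(C,P): not NE [P1→D gives 9>6]
(C,Q): not NE [P1→B gives 8>5]
(D,P): not NE [P2→Q gives 8>2]
(D,Q): not NE [P1→B gives 8>4]

PSNE = {(A,Q), (B,Q)}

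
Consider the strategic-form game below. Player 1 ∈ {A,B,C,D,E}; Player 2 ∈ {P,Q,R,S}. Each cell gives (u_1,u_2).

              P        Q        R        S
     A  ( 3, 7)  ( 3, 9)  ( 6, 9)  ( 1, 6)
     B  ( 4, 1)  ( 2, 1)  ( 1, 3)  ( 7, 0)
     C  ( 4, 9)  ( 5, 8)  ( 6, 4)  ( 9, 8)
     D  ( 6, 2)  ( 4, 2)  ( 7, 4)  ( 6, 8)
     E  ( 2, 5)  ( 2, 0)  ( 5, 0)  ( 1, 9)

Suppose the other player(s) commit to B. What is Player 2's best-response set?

BR_2 = {R}

u_2(P vs B) = 1
u_2(Q vs B) = 1
u_2(R vs B) = 3
u_2(S vs B) = 0
max payoff 3 at {R}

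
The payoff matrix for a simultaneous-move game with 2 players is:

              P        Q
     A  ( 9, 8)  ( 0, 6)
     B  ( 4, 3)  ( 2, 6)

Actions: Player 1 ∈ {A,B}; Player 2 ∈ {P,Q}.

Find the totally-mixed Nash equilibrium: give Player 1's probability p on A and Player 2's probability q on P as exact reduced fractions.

P1 mixes 3/5 on A; P2 mixes 2/7 on P

P1 indiff ⇒ q·9+(1-q)·0 = q·4+(1-q)·2 ⇒ q(5) = (1-q)(2) ⇒ q = 2/7
P2 indiff ⇒ p·8+(1-p)·3 = p·6+(1-p)·6 ⇒ p(2) = (1-p)(3) ⇒ p = 3/5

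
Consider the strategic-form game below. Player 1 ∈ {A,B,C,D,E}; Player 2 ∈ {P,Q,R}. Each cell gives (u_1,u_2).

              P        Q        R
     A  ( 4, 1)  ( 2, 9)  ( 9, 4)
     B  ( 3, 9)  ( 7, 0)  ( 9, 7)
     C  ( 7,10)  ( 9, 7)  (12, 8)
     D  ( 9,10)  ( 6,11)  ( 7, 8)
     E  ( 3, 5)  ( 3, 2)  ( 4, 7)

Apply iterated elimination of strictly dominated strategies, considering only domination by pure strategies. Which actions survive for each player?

P1 drop A (C beats it: P:7>4 Q:9>2 R:12>9)
P1 drop B (C beats it: P:7>3 Q:9>7 R:12>9)
P1 drop E (C beats it: P:7>3 Q:9>3 R:12>4)
P2 drop R (P beats it: C:10>8 D:10>8)
P1→{C,D} P2→{P,Q}

Remaining: P1:{C,D} P2:{P,Q}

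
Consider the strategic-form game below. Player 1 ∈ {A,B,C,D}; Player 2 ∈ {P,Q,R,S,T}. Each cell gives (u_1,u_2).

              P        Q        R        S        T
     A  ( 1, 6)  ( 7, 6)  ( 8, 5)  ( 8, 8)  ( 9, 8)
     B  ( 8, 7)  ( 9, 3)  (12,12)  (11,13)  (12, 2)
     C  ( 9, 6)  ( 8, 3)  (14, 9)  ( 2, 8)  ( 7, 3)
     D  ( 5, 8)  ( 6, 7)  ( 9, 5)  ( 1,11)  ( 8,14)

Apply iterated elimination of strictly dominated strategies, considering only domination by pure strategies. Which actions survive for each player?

P1 drop A (B beats it: P:8>1 Q:9>7 R:12>8 S:11>8 T:12>9)
P1 drop D (B beats it: P:8>5 Q:9>6 R:12>9 S:11>1 T:12>8)
P2 drop P (R beats it: B:12>7 C:9>6)
P2 drop Q (R beats it: B:12>3 C:9>3)
P2 drop T (R beats it: B:12>2 C:9>3)
P1→{B,C} P2→{R,S}

Remaining: P1:{B,C} P2:{R,S}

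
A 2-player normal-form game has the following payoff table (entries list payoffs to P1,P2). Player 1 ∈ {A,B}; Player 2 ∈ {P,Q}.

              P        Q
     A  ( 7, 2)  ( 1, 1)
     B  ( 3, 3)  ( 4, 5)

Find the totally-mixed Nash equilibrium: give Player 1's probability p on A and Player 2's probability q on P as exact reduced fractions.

P1 indiff ⇒ q·7+(1-q)·1 = q·3+(1-q)·4 ⇒ q(4) = (1-q)(3) ⇒ q = 3/7
P2 indiff ⇒ p·2+(1-p)·3 = p·1+(1-p)·5 ⇒ p(1) = (1-p)(2) ⇒ p = 2/3

P1 mixes 2/3 on A; P2 mixes 3/7 on P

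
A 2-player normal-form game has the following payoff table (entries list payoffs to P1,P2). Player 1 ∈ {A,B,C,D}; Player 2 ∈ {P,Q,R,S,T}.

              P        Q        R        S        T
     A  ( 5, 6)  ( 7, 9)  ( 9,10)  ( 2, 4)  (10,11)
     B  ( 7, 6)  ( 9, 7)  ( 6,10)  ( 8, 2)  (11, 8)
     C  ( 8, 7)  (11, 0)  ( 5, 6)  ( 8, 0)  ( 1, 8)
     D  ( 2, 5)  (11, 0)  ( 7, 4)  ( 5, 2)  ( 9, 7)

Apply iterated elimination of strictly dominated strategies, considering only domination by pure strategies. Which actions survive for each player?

IESDS → P1:{A,B} P2:{R,T}

P2 drop P (T beats it: A:11>6 B:8>6 C:8>7 D:7>5)
P2 drop Q (R beats it: A:10>9 B:10>7 C:6>0 D:4>0)
P2 drop S (R beats it: A:10>4 B:10>2 C:6>0 D:4>2)
P1 drop C (A beats it: R:9>5 T:10>1)
P1 drop D (A beats it: R:9>7 T:10>9)
P1→{A,B} P2→{R,T}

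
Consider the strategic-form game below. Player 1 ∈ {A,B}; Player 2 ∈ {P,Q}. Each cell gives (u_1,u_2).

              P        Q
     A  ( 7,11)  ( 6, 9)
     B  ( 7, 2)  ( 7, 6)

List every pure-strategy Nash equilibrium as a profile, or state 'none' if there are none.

PSNE = {(A,P), (B,Q)}

(A,P): NE
(A,Q): not NE [P1→B gives 7>6; P2→P gives 11>9]
(B,P): not NE [P2→Q gives 6>2]
(B,Q): NE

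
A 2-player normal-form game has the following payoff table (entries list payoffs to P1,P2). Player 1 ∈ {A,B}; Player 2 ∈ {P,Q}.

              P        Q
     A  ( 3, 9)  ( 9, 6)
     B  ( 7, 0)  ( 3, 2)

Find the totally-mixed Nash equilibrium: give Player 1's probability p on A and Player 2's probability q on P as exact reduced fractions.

P1 indiff ⇒ q·3+(1-q)·9 = q·7+(1-q)·3 ⇒ q(-4) = (1-q)(-6) ⇒ q = 3/5
P2 indiff ⇒ p·9+(1-p)·0 = p·6+(1-p)·2 ⇒ p(3) = (1-p)(2) ⇒ p = 2/5

p=2/5, q=3/5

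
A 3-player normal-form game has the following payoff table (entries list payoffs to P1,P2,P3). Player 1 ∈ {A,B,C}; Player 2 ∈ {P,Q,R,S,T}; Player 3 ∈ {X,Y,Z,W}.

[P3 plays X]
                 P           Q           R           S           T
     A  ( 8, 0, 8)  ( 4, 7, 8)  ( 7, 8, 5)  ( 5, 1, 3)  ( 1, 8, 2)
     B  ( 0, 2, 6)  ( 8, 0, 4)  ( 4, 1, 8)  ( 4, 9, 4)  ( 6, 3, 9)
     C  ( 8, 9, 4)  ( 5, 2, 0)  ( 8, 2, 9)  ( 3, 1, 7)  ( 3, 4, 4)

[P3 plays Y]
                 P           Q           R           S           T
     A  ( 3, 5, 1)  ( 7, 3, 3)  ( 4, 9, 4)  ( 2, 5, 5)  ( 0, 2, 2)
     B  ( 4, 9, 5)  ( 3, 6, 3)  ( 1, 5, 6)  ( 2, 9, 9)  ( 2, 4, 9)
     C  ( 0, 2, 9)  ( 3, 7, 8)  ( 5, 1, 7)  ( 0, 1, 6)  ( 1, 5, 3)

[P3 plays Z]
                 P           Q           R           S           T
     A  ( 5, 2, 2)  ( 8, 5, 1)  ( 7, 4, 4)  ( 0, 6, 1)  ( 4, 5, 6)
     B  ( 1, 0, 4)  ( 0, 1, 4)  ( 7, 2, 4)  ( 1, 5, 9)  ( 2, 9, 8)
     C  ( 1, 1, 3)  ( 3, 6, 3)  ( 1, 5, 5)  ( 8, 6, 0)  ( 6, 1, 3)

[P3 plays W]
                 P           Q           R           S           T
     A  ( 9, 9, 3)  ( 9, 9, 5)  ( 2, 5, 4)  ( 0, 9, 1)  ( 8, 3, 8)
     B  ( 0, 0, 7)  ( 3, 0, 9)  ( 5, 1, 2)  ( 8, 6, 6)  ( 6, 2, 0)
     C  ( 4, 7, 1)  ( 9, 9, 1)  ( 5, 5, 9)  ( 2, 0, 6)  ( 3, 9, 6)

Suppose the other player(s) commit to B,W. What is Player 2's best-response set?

argmax u_2 = {S}

u_2(P vs B,W) = 0
u_2(Q vs B,W) = 0
u_2(R vs B,W) = 1
u_2(S vs B,W) = 6
u_2(T vs B,W) = 2
max payoff 6 at {S}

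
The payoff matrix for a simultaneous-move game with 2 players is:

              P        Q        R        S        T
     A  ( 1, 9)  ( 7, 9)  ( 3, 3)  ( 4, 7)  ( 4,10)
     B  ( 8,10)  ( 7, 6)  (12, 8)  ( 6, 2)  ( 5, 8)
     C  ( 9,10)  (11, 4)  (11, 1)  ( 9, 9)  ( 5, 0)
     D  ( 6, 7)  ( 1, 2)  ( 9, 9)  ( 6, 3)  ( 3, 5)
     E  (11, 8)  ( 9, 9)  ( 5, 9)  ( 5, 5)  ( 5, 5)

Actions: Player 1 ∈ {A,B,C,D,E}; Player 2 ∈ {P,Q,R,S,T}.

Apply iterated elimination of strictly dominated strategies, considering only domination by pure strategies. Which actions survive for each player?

Survivors P1:{B,C,E} P2:{P,Q,R}

P1 drop A (C beats it: P:9>1 Q:11>7 R:11>3 S:9>4 T:5>4)
P1 drop D (C beats it: P:9>6 Q:11>1 R:11>9 S:9>6 T:5>3)
P2 drop S (P beats it: B:10>2 C:10>9 E:8>5)
P2 drop T (P beats it: B:10>8 C:10>0 E:8>5)
P1→{B,C,E} P2→{P,Q,R}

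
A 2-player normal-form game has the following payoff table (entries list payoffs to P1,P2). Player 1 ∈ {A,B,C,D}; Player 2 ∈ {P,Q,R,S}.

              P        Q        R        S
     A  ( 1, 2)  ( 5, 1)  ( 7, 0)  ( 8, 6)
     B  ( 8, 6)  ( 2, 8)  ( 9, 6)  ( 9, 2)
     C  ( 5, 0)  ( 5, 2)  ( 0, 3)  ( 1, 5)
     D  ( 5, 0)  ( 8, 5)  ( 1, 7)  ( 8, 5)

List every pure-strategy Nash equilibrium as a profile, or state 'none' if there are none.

(A,P): not NE [P1→B gives 8>1; P2→S gives 6>2]
(A,Q): not NE [P1→D gives 8>5; P2→S gives 6>1]
(A,R): not NE [P1→B gives 9>7; P2→S gives 6>0]
(A,S): not NE [P1→B gives 9>8]
(B,P): not NE [P2→Q gives 8>6]
(B,Q): not NE [P1→D gives 8>2]
(B,R): not NE [P2→Q gives 8>6]
(B,S): not NE [P2→Q gives 8>2]
(C,P): not NE [P1→B gives 8>5; P2→S gives 5>0]
(C,Q): not NE [P1→D gives 8>5; P2→S gives 5>2]
(C,R): not NE [P1→B gives 9>0; P2→S gives 5>3]
(C,S): not NE [P1→B gives 9>1]
(D,P): not NE [P1→B gives 8>5; P2→R gives 7>0]
(D,Q): not NE [P2→R gives 7>5]
(D,R): not NE [P1→B gives 9>1]
(D,S): not NE [P1→B gives 9>8; P2→R gives 7>5]

Equilibria: none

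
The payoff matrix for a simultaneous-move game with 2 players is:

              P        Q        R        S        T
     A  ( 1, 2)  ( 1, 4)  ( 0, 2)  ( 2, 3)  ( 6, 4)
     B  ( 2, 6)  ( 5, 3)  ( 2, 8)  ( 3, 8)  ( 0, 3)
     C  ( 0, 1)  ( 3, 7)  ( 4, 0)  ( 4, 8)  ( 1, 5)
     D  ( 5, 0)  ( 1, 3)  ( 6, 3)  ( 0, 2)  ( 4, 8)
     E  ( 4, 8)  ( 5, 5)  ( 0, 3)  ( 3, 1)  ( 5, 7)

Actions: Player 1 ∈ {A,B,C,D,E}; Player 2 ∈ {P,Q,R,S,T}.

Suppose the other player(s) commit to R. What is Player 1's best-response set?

argmax u_1 = {D}

u_1(A vs R) = 0
u_1(B vs R) = 2
u_1(C vs R) = 4
u_1(D vs R) = 6
u_1(E vs R) = 0
max payoff 6 at {D}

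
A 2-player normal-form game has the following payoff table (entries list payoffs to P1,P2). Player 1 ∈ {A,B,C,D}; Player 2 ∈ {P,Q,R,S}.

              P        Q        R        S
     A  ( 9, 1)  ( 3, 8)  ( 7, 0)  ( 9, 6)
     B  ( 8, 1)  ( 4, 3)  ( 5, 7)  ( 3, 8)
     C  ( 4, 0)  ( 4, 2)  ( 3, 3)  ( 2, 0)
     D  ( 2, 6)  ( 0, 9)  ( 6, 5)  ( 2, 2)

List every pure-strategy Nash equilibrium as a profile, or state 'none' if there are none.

(A,P): not NE [P2→Q gives 8>1]
(A,Q): not NE [P1→C gives 4>3]
(A,R): not NE [P2→Q gives 8>0]
(A,S): not NE [P2→Q gives 8>6]
(B,P): not NE [P1→A gives 9>8; P2→S gives 8>1]
(B,Q): not NE [P2→S gives 8>3]
(B,R): not NE [P1→A gives 7>5; P2→S gives 8>7]
(B,S): not NE [P1→A gives 9>3]
(C,P): not NE [P1→A gives 9>4; P2→R gives 3>0]
(C,Q): not NE [P2→R gives 3>2]
(C,R): not NE [P1→A gives 7>3]
(C,S): not NE [P1→A gives 9>2; P2→R gives 3>0]
(D,P): not NE [P1→A gives 9>2; P2→Q gives 9>6]
(D,Q): not NE [P1→C gives 4>0]
(D,R): not NE [P1→A gives 7>6; P2→Q gives 9>5]
(D,S): not NE [P1→A gives 9>2; P2→Q gives 9>2]

Equilibria: none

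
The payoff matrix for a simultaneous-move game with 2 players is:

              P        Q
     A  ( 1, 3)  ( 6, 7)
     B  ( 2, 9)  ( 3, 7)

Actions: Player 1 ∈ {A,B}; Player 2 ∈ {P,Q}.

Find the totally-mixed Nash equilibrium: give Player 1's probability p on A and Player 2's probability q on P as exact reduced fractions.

P1 indiff ⇒ q·1+(1-q)·6 = q·2+(1-q)·3 ⇒ q(-1) = (1-q)(-3) ⇒ q = 3/4
P2 indiff ⇒ p·3+(1-p)·9 = p·7+(1-p)·7 ⇒ p(-4) = (1-p)(-2) ⇒ p = 1/3

(p,q) = (1/3, 3/4)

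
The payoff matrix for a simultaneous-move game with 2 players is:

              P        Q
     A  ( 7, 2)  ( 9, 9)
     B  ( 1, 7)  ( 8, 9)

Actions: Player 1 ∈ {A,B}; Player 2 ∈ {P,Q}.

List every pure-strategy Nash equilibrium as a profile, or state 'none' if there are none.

(A,P): not NE [P2→Q gives 9>2]
(A,Q): NE
(B,P): not NE [P1→A gives 7>1; P2→Q gives 9>7]
(B,Q): not NE [P1→A gives 9>8]

PSNE = {(A,Q)}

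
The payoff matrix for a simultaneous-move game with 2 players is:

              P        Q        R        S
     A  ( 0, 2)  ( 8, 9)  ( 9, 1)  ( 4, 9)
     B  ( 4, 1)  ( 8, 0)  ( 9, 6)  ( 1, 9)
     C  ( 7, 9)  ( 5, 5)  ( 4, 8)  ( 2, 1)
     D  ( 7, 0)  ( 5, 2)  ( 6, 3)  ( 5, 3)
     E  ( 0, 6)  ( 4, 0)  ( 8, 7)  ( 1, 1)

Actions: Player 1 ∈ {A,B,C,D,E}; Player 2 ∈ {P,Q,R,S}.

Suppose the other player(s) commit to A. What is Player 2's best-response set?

u_2(P vs A) = 2
u_2(Q vs A) = 9
u_2(R vs A) = 1
u_2(S vs A) = 9
max payoff 9 at {Q,S}

BR_2 = {Q,S}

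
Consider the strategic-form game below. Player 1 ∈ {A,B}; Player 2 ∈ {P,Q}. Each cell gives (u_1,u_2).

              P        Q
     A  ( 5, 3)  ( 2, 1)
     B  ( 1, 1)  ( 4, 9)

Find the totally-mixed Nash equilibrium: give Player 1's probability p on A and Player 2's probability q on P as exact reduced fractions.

P1 indiff ⇒ q·5+(1-q)·2 = q·1+(1-q)·4 ⇒ q(4) = (1-q)(2) ⇒ q = 1/3
P2 indiff ⇒ p·3+(1-p)·1 = p·1+(1-p)·9 ⇒ p(2) = (1-p)(8) ⇒ p = 4/5

P1 mixes 4/5 on A; P2 mixes 1/3 on P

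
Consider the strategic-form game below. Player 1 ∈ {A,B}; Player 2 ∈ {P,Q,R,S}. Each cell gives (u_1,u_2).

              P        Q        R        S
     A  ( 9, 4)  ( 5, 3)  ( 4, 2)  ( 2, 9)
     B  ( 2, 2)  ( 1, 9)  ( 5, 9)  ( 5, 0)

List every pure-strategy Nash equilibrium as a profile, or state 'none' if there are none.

NE set: (B,R)

(A,P): not NE [P2→S gives 9>4]
(A,Q): not NE [P2→S gives 9>3]
(A,R): not NE [P1→B gives 5>4; P2→S gives 9>2]
(A,S): not NE [P1→B gives 5>2]
(B,P): not NE [P1→A gives 9>2; P2→R gives 9>2]
(B,Q): not NE [P1→A gives 5>1]
(B,R): NE
(B,S): not NE [P2→R gives 9>0]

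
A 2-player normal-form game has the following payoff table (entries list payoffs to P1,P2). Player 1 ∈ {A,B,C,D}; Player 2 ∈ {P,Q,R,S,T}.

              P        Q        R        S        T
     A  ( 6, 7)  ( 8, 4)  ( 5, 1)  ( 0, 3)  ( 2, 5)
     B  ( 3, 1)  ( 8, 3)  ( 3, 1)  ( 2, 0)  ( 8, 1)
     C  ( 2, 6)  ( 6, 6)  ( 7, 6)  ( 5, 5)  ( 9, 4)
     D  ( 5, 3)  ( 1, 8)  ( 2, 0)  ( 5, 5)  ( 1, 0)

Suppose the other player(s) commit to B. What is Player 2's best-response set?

u_2(P vs B) = 1
u_2(Q vs B) = 3
u_2(R vs B) = 1
u_2(S vs B) = 0
u_2(T vs B) = 1
max payoff 3 at {Q}

BR_2 = {Q}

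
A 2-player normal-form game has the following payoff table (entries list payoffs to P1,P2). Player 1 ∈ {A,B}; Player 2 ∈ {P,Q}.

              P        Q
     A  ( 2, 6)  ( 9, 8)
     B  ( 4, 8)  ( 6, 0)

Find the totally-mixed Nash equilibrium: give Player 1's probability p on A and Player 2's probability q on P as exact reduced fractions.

p=4/5, q=3/5

P1 indiff ⇒ q·2+(1-q)·9 = q·4+(1-q)·6 ⇒ q(-2) = (1-q)(-3) ⇒ q = 3/5
P2 indiff ⇒ p·6+(1-p)·8 = p·8+(1-p)·0 ⇒ p(-2) = (1-p)(-8) ⇒ p = 4/5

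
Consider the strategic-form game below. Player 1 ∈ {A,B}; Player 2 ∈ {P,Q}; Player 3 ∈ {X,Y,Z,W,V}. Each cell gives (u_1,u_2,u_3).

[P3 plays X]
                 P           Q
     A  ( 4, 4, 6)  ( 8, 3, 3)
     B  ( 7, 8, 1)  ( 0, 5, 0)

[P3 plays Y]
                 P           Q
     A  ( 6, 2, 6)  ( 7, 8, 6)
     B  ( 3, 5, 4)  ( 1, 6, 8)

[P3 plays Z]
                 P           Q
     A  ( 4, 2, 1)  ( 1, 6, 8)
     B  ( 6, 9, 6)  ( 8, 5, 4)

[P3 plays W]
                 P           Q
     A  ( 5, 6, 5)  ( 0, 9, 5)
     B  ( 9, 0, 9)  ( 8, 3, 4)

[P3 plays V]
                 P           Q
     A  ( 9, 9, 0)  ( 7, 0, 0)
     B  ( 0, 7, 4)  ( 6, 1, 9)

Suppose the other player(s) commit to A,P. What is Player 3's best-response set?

argmax u_3 = {X,Y}

u_3(X vs A,P) = 6
u_3(Y vs A,P) = 6
u_3(Z vs A,P) = 1
u_3(W vs A,P) = 5
u_3(V vs A,P) = 0
max payoff 6 at {X,Y}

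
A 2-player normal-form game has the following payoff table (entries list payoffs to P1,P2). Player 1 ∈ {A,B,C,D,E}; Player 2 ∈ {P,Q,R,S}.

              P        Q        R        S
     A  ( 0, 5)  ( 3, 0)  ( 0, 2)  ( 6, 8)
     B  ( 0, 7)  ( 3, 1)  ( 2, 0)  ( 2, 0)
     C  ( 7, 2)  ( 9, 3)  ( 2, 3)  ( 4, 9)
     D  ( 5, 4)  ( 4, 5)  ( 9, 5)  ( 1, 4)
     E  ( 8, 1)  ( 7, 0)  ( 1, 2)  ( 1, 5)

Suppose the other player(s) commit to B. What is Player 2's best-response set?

u_2(P vs B) = 7
u_2(Q vs B) = 1
u_2(R vs B) = 0
u_2(S vs B) = 0
max payoff 7 at {P}

BR_2 = {P}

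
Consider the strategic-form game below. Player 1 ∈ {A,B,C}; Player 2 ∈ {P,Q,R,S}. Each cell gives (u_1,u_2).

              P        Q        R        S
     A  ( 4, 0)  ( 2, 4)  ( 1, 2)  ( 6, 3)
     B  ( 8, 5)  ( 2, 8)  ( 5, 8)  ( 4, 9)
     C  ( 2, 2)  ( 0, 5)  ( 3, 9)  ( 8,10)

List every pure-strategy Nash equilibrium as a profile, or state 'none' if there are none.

(A,P): not NE [P1→B gives 8>4; P2→Q gives 4>0]
(A,Q): NE
(A,R): not NE [P1→B gives 5>1; P2→Q gives 4>2]
(A,S): not NE [P1→C gives 8>6; P2→Q gives 4>3]
(B,P): not NE [P2→S gives 9>5]
(B,Q): not NE [P2→S gives 9>8]
(B,R): not NE [P2→S gives 9>8]
(B,S): not NE [P1→C gives 8>4]
(C,P): not NE [P1→B gives 8>2; P2→S gives 10>2]
(C,Q): not NE [P1→B gives 2>0; P2→S gives 10>5]
(C,R): not NE [P1→B gives 5>3; P2→S gives 10>9]
(C,S): NE

NE set: (A,Q), (C,S)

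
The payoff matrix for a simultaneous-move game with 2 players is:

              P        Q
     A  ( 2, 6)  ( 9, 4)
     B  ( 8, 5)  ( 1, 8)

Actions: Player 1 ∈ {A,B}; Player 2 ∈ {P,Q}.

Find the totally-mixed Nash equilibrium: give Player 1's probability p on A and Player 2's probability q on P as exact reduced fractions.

(p,q) = (3/5, 4/7)

P1 indiff ⇒ q·2+(1-q)·9 = q·8+(1-q)·1 ⇒ q(-6) = (1-q)(-8) ⇒ q = 4/7
P2 indiff ⇒ p·6+(1-p)·5 = p·4+(1-p)·8 ⇒ p(2) = (1-p)(3) ⇒ p = 3/5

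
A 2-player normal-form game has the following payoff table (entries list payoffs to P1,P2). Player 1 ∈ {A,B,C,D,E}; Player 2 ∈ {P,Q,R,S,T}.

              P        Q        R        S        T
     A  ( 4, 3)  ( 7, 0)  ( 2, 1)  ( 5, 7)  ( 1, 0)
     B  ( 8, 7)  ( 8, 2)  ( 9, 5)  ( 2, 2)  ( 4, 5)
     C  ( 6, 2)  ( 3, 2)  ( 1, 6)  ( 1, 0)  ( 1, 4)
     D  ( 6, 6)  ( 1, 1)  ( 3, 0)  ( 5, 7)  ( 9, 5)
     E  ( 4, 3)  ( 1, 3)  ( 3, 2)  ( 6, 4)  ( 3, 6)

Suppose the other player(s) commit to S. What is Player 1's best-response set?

u_1(A vs S) = 5
u_1(B vs S) = 2
u_1(C vs S) = 1
u_1(D vs S) = 5
u_1(E vs S) = 6
max payoff 6 at {E}

BR_1 = {E}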